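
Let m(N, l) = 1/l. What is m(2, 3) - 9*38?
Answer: -1025/3 ≈ -341.67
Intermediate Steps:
m(2, 3) - 9*38 = 1/3 - 9*38 = ⅓ - 342 = -1025/3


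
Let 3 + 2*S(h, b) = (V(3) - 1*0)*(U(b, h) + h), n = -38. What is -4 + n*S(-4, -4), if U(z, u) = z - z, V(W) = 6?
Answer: 509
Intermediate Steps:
U(z, u) = 0
S(h, b) = -3/2 + 3*h (S(h, b) = -3/2 + ((6 - 1*0)*(0 + h))/2 = -3/2 + ((6 + 0)*h)/2 = -3/2 + (6*h)/2 = -3/2 + 3*h)
-4 + n*S(-4, -4) = -4 - 38*(-3/2 + 3*(-4)) = -4 - 38*(-3/2 - 12) = -4 - 38*(-27/2) = -4 + 513 = 509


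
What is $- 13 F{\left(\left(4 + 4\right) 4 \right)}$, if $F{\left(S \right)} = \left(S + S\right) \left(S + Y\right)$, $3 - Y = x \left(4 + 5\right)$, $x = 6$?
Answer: $15808$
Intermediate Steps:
$Y = -51$ ($Y = 3 - 6 \left(4 + 5\right) = 3 - 6 \cdot 9 = 3 - 54 = -51$)
$F{\left(S \right)} = 2 S \left(-51 + S\right)$ ($F{\left(S \right)} = \left(S + S\right) \left(S - 51\right) = 2 S \left(-51 + S\right)$)
$- 13 F{\left(\left(4 + 4\right) 4 \right)} = - 13 \cdot 2 \left(4 + 4\right) 4 \left(-51 + \left(4 + 4\right) 4\right) = - 13 \cdot 2 \cdot 8 \cdot 4 \left(-51 + 8 \cdot 4\right) = - 13 \cdot 2 \cdot 32 \left(-51 + 32\right) = - 13 \cdot 2 \cdot 32 \left(-19\right) = \left(-13\right) \left(-1216\right) = 15808$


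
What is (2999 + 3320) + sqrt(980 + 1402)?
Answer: 6319 + sqrt(2382) ≈ 6367.8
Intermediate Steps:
(2999 + 3320) + sqrt(980 + 1402) = 6319 + sqrt(2382)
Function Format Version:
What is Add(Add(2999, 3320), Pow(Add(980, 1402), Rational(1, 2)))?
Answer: Add(6319, Pow(2382, Rational(1, 2))) ≈ 6367.8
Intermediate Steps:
Add(Add(2999, 3320), Pow(Add(980, 1402), Rational(1, 2))) = Add(6319, Pow(2382, Rational(1, 2)))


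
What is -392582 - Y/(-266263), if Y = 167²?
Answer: -104530033177/266263 ≈ -3.9258e+5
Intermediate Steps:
Y = 27889
-392582 - Y/(-266263) = -392582 - 27889/(-266263) = -392582 - 27889*(-1)/266263 = -392582 - 1*(-27889/266263) = -392582 + 27889/266263 = -104530033177/266263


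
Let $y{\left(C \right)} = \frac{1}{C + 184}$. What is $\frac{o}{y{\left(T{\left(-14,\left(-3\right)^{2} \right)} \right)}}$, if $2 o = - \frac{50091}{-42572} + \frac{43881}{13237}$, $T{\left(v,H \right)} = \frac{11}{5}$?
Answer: $\frac{336643814367}{805036520} \approx 418.17$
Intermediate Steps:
$T{\left(v,H \right)} = \frac{11}{5}$ ($T{\left(v,H \right)} = 11 \cdot \frac{1}{5} = \frac{11}{5}$)
$y{\left(C \right)} = \frac{1}{184 + C}$
$o = \frac{2531156499}{1127051128}$ ($o = \frac{- \frac{50091}{-42572} + \frac{43881}{13237}}{2} = \frac{\left(-50091\right) \left(- \frac{1}{42572}\right) + 43881 \cdot \frac{1}{13237}}{2} = \frac{\frac{50091}{42572} + \frac{43881}{13237}}{2} = \frac{1}{2} \cdot \frac{2531156499}{563525564} = \frac{2531156499}{1127051128} \approx 2.2458$)
$\frac{o}{y{\left(T{\left(-14,\left(-3\right)^{2} \right)} \right)}} = \frac{2531156499}{1127051128 \frac{1}{184 + \frac{11}{5}}} = \frac{2531156499}{1127051128 \frac{1}{\frac{931}{5}}} = \frac{2531156499}{1127051128 \cdot \frac{5}{931}} = \frac{2531156499}{1127051128} \cdot \frac{931}{5} = \frac{336643814367}{805036520}$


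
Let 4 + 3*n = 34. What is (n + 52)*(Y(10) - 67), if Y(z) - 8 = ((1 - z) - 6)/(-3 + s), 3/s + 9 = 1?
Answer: -30442/9 ≈ -3382.4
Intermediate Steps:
s = -3/8 (s = 3/(-9 + 1) = 3/(-8) = 3*(-⅛) = -3/8 ≈ -0.37500)
Y(z) = 256/27 + 8*z/27 (Y(z) = 8 + ((1 - z) - 6)/(-3 - 3/8) = 8 + (-5 - z)/(-27/8) = 8 + (-5 - z)*(-8/27) = 8 + (40/27 + 8*z/27) = 256/27 + 8*z/27)
n = 10 (n = -4/3 + (⅓)*34 = -4/3 + 34/3 = 10)
(n + 52)*(Y(10) - 67) = (10 + 52)*((256/27 + (8/27)*10) - 67) = 62*((256/27 + 80/27) - 67) = 62*(112/9 - 67) = 62*(-491/9) = -30442/9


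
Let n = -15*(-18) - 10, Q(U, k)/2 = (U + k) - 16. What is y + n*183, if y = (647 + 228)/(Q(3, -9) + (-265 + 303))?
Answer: 284605/6 ≈ 47434.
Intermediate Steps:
Q(U, k) = -32 + 2*U + 2*k (Q(U, k) = 2*((U + k) - 16) = 2*(-16 + U + k) = -32 + 2*U + 2*k)
y = -875/6 (y = (647 + 228)/((-32 + 2*3 + 2*(-9)) + (-265 + 303)) = 875/((-32 + 6 - 18) + 38) = 875/(-44 + 38) = 875/(-6) = 875*(-⅙) = -875/6 ≈ -145.83)
n = 260 (n = 270 - 10 = 260)
y + n*183 = -875/6 + 260*183 = -875/6 + 47580 = 284605/6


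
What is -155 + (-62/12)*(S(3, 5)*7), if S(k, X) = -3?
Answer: -93/2 ≈ -46.500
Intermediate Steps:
-155 + (-62/12)*(S(3, 5)*7) = -155 + (-62/12)*(-3*7) = -155 - 62*1/12*(-21) = -155 - 31/6*(-21) = -155 + 217/2 = -93/2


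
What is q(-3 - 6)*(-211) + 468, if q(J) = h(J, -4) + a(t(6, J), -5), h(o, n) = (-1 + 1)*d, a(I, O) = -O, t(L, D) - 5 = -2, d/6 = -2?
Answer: -587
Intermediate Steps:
d = -12 (d = 6*(-2) = -12)
t(L, D) = 3 (t(L, D) = 5 - 2 = 3)
h(o, n) = 0 (h(o, n) = (-1 + 1)*(-12) = 0*(-12) = 0)
q(J) = 5 (q(J) = 0 - 1*(-5) = 0 + 5 = 5)
q(-3 - 6)*(-211) + 468 = 5*(-211) + 468 = -1055 + 468 = -587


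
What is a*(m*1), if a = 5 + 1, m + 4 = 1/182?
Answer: -2181/91 ≈ -23.967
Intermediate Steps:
m = -727/182 (m = -4 + 1/182 = -727/182 ≈ -3.9945)
a = 6
a*(m*1) = 6*(-727/182*1) = 6*(-727/182) = -2181/91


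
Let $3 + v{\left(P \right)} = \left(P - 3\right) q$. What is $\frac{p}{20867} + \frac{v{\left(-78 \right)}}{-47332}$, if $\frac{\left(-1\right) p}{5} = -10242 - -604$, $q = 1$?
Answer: $\frac{570670477}{246919211} \approx 2.3112$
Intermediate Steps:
$v{\left(P \right)} = -6 + P$ ($v{\left(P \right)} = -3 + \left(P - 3\right) 1 = -3 + \left(-3 + P\right) 1 = -3 + \left(-3 + P\right) = -6 + P$)
$p = 48190$ ($p = - 5 \left(-10242 - -604\right) = - 5 \left(-10242 + 604\right) = \left(-5\right) \left(-9638\right) = 48190$)
$\frac{p}{20867} + \frac{v{\left(-78 \right)}}{-47332} = \frac{48190}{20867} + \frac{-6 - 78}{-47332} = 48190 \cdot \frac{1}{20867} - - \frac{21}{11833} = \frac{48190}{20867} + \frac{21}{11833} = \frac{570670477}{246919211}$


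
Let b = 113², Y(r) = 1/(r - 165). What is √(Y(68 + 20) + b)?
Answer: 2*√18926831/77 ≈ 113.00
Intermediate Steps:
Y(r) = 1/(-165 + r)
b = 12769
√(Y(68 + 20) + b) = √(1/(-165 + (68 + 20)) + 12769) = √(1/(-165 + 88) + 12769) = √(1/(-77) + 12769) = √(-1/77 + 12769) = √(983212/77) = 2*√18926831/77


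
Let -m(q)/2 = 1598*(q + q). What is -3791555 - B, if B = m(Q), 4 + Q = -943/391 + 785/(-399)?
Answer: -1534200781/399 ≈ -3.8451e+6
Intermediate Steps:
Q = -56836/6783 (Q = -4 + (-943/391 + 785/(-399)) = -4 + (-943*1/391 + 785*(-1/399)) = -4 + (-41/17 - 785/399) = -4 - 29704/6783 = -56836/6783 ≈ -8.3792)
m(q) = -6392*q (m(q) = -3196*(q + q) = -3196*2*q = -6392*q)
B = 21370336/399 (B = -6392*(-56836/6783) = 21370336/399 ≈ 53560.)
-3791555 - B = -3791555 - 1*21370336/399 = -3791555 - 21370336/399 = -1534200781/399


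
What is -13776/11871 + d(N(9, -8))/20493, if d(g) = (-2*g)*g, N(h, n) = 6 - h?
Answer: -3487966/3003363 ≈ -1.1614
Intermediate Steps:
d(g) = -2*g²
-13776/11871 + d(N(9, -8))/20493 = -13776/11871 - 2*(6 - 1*9)²/20493 = -13776*1/11871 - 2*(6 - 9)²*(1/20493) = -4592/3957 - 2*(-3)²*(1/20493) = -4592/3957 - 2*9*(1/20493) = -4592/3957 - 18*1/20493 = -4592/3957 - 2/2277 = -3487966/3003363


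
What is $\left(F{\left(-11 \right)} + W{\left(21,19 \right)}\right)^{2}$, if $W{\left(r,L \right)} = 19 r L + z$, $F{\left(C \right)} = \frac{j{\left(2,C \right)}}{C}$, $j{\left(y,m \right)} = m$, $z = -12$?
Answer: $57304900$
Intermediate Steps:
$F{\left(C \right)} = 1$ ($F{\left(C \right)} = \frac{C}{C} = 1$)
$W{\left(r,L \right)} = -12 + 19 L r$ ($W{\left(r,L \right)} = 19 r L - 12 = 19 L r - 12 = -12 + 19 L r$)
$\left(F{\left(-11 \right)} + W{\left(21,19 \right)}\right)^{2} = \left(1 - \left(12 - 7581\right)\right)^{2} = \left(1 + \left(-12 + 7581\right)\right)^{2} = \left(1 + 7569\right)^{2} = 7570^{2} = 57304900$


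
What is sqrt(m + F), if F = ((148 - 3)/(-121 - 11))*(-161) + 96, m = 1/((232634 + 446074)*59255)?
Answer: sqrt(370827919338332256146885)/36865438995 ≈ 16.518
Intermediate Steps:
m = 1/40216842540 (m = (1/59255)/678708 = (1/678708)*(1/59255) = 1/40216842540 ≈ 2.4865e-11)
F = 36017/132 (F = (145/(-132))*(-161) + 96 = (145*(-1/132))*(-161) + 96 = -145/132*(-161) + 96 = 23345/132 + 96 = 36017/132 ≈ 272.86)
sqrt(m + F) = sqrt(1/40216842540 + 36017/132) = sqrt(30176875370069/110596316985) = sqrt(370827919338332256146885)/36865438995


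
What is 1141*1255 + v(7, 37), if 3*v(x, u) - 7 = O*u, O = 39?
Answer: 4297315/3 ≈ 1.4324e+6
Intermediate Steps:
v(x, u) = 7/3 + 13*u (v(x, u) = 7/3 + (39*u)/3 = 7/3 + 13*u)
1141*1255 + v(7, 37) = 1141*1255 + (7/3 + 13*37) = 1431955 + (7/3 + 481) = 1431955 + 1450/3 = 4297315/3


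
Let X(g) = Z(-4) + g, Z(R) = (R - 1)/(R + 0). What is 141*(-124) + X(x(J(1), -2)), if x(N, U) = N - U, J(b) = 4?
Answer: -69907/4 ≈ -17477.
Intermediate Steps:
Z(R) = (-1 + R)/R
X(g) = 5/4 + g (X(g) = (-1 - 4)/(-4) + g = -1/4*(-5) + g = 5/4 + g)
141*(-124) + X(x(J(1), -2)) = 141*(-124) + (5/4 + (4 - 1*(-2))) = -17484 + (5/4 + (4 + 2)) = -17484 + (5/4 + 6) = -17484 + 29/4 = -69907/4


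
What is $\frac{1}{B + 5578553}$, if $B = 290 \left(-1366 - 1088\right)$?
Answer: $\frac{1}{4866893} \approx 2.0547 \cdot 10^{-7}$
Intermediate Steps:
$B = -711660$ ($B = 290 \left(-2454\right) = -711660$)
$\frac{1}{B + 5578553} = \frac{1}{-711660 + 5578553} = \frac{1}{4866893}$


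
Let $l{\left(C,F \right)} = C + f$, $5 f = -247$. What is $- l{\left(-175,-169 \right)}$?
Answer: $\frac{1122}{5} \approx 224.4$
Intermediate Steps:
$f = - \frac{247}{5}$ ($f = \frac{1}{5} \left(-247\right) = - \frac{247}{5} \approx -49.4$)
$l{\left(C,F \right)} = - \frac{247}{5} + C$ ($l{\left(C,F \right)} = C - \frac{247}{5} = - \frac{247}{5} + C$)
$- l{\left(-175,-169 \right)} = - (- \frac{247}{5} - 175) = \left(-1\right) \left(- \frac{1122}{5}\right) = \frac{1122}{5}$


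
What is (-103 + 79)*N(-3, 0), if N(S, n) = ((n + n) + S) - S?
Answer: 0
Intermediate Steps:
N(S, n) = 2*n (N(S, n) = (2*n + S) - S = (S + 2*n) - S = 2*n)
(-103 + 79)*N(-3, 0) = (-103 + 79)*(2*0) = -24*0 = 0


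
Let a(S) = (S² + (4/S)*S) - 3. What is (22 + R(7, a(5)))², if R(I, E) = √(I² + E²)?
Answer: 1209 + 220*√29 ≈ 2393.7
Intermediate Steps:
a(S) = 1 + S² (a(S) = (S² + 4) - 3 = (4 + S²) - 3 = 1 + S²)
R(I, E) = √(E² + I²)
(22 + R(7, a(5)))² = (22 + √((1 + 5²)² + 7²))² = (22 + √((1 + 25)² + 49))² = (22 + √(26² + 49))² = (22 + √(676 + 49))² = (22 + √725)² = (22 + 5*√29)²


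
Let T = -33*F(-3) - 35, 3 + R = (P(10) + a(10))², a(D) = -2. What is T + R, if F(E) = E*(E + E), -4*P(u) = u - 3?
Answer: -9887/16 ≈ -617.94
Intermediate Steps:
P(u) = ¾ - u/4 (P(u) = -(u - 3)/4 = -(-3 + u)/4 = ¾ - u/4)
R = 177/16 (R = -3 + ((¾ - ¼*10) - 2)² = -3 + ((¾ - 5/2) - 2)² = -3 + (-7/4 - 2)² = -3 + (-15/4)² = -3 + 225/16 = 177/16 ≈ 11.063)
F(E) = 2*E² (F(E) = E*(2*E) = 2*E²)
T = -629 (T = -66*(-3)² - 35 = -66*9 - 35 = -33*18 - 35 = -594 - 35 = -629)
T + R = -629 + 177/16 = -9887/16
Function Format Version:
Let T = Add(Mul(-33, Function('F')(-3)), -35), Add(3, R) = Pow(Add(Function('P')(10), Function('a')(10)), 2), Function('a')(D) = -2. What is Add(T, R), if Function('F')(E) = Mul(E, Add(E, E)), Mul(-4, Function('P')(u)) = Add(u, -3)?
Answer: Rational(-9887, 16) ≈ -617.94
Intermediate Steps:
Function('P')(u) = Add(Rational(3, 4), Mul(Rational(-1, 4), u)) (Function('P')(u) = Mul(Rational(-1, 4), Add(u, -3)) = Mul(Rational(-1, 4), Add(-3, u)) = Add(Rational(3, 4), Mul(Rational(-1, 4), u)))
R = Rational(177, 16) (R = Add(-3, Pow(Add(Add(Rational(3, 4), Mul(Rational(-1, 4), 10)), -2), 2)) = Add(-3, Pow(Add(Add(Rational(3, 4), Rational(-5, 2)), -2), 2)) = Add(-3, Pow(Add(Rational(-7, 4), -2), 2)) = Add(-3, Pow(Rational(-15, 4), 2)) = Add(-3, Rational(225, 16)) = Rational(177, 16) ≈ 11.063)
Function('F')(E) = Mul(2, Pow(E, 2)) (Function('F')(E) = Mul(E, Mul(2, E)) = Mul(2, Pow(E, 2)))
T = -629 (T = Add(Mul(-33, Mul(2, Pow(-3, 2))), -35) = Add(Mul(-33, Mul(2, 9)), -35) = Add(Mul(-33, 18), -35) = Add(-594, -35) = -629)
Add(T, R) = Add(-629, Rational(177, 16)) = Rational(-9887, 16)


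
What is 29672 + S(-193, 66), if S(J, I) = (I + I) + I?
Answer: 29870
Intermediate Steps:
S(J, I) = 3*I (S(J, I) = 2*I + I = 3*I)
29672 + S(-193, 66) = 29672 + 3*66 = 29672 + 198 = 29870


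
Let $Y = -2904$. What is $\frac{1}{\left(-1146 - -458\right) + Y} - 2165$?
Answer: $- \frac{7776681}{3592} \approx -2165.0$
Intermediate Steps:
$\frac{1}{\left(-1146 - -458\right) + Y} - 2165 = \frac{1}{\left(-1146 - -458\right) - 2904} - 2165 = \frac{1}{\left(-1146 + 458\right) - 2904} - 2165 = \frac{1}{-688 - 2904} - 2165 = \frac{1}{-3592} - 2165 = - \frac{1}{3592} - 2165 = - \frac{7776681}{3592}$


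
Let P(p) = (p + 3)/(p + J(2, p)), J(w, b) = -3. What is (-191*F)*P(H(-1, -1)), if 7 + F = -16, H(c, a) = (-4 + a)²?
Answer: 61502/11 ≈ 5591.1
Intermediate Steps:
F = -23 (F = -7 - 16 = -23)
P(p) = (3 + p)/(-3 + p) (P(p) = (p + 3)/(p - 3) = (3 + p)/(-3 + p))
(-191*F)*P(H(-1, -1)) = (-191*(-23))*((3 + (-4 - 1)²)/(-3 + (-4 - 1)²)) = 4393*((3 + (-5)²)/(-3 + (-5)²)) = 4393*((3 + 25)/(-3 + 25)) = 4393*(28/22) = 4393*((1/22)*28) = 4393*(14/11) = 61502/11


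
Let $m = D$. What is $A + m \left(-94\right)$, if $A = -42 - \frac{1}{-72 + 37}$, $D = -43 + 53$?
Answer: $- \frac{34369}{35} \approx -981.97$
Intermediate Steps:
$D = 10$
$A = - \frac{1469}{35}$ ($A = -42 - \frac{1}{-35} = -42 - - \frac{1}{35} = -42 + \frac{1}{35} = - \frac{1469}{35} \approx -41.971$)
$m = 10$
$A + m \left(-94\right) = - \frac{1469}{35} + 10 \left(-94\right) = - \frac{1469}{35} - 940 = - \frac{34369}{35}$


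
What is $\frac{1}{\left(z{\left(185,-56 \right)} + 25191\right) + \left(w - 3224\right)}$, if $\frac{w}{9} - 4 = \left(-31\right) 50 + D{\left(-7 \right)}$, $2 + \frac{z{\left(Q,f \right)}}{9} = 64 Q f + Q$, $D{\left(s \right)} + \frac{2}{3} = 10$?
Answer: $- \frac{1}{5957576} \approx -1.6785 \cdot 10^{-7}$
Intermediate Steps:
$D{\left(s \right)} = \frac{28}{3}$ ($D{\left(s \right)} = - \frac{2}{3} + 10 = \frac{28}{3}$)
$z{\left(Q,f \right)} = -18 + 9 Q + 576 Q f$ ($z{\left(Q,f \right)} = -18 + 9 \left(64 Q f + Q\right) = -18 + 9 \left(Q + 64 Q f\right) = -18 + \left(9 Q + 576 Q f\right) = -18 + 9 Q + 576 Q f$)
$w = -13830$ ($w = 36 + 9 \left(\left(-31\right) 50 + \frac{28}{3}\right) = 36 + 9 \left(-1550 + \frac{28}{3}\right) = 36 + 9 \left(- \frac{4622}{3}\right) = 36 - 13866 = -13830$)
$\frac{1}{\left(z{\left(185,-56 \right)} + 25191\right) + \left(w - 3224\right)} = \frac{1}{\left(\left(-18 + 9 \cdot 185 + 576 \cdot 185 \left(-56\right)\right) + 25191\right) - 17054} = \frac{1}{\left(\left(-18 + 1665 - 5967360\right) + 25191\right) - 17054} = \frac{1}{\left(-5965713 + 25191\right) - 17054} = \frac{1}{-5940522 - 17054} = \frac{1}{-5957576} = - \frac{1}{5957576}$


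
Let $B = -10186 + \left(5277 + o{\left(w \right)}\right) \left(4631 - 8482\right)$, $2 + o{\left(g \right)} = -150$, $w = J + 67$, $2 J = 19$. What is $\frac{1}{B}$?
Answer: $- \frac{1}{19746561} \approx -5.0642 \cdot 10^{-8}$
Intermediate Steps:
$J = \frac{19}{2}$ ($J = \frac{1}{2} \cdot 19 = \frac{19}{2} \approx 9.5$)
$w = \frac{153}{2}$ ($w = \frac{19}{2} + 67 = \frac{153}{2} \approx 76.5$)
$o{\left(g \right)} = -152$ ($o{\left(g \right)} = -2 - 150 = -152$)
$B = -19746561$ ($B = -10186 + \left(5277 - 152\right) \left(4631 - 8482\right) = -10186 + 5125 \left(-3851\right) = -10186 - 19736375 = -19746561$)
$\frac{1}{B} = \frac{1}{-19746561} = - \frac{1}{19746561}$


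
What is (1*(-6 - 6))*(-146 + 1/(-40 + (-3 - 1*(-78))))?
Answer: 61308/35 ≈ 1751.7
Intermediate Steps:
(1*(-6 - 6))*(-146 + 1/(-40 + (-3 - 1*(-78)))) = (1*(-12))*(-146 + 1/(-40 + (-3 + 78))) = -12*(-146 + 1/(-40 + 75)) = -12*(-146 + 1/35) = -12*(-5109/35) = 61308/35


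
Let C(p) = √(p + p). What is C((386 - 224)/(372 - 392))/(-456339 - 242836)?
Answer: -9*I*√5/3495875 ≈ -5.7567e-6*I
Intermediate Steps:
C(p) = √2*√p (C(p) = √(2*p) = √2*√p)
C((386 - 224)/(372 - 392))/(-456339 - 242836) = (√2*√((386 - 224)/(372 - 392)))/(-456339 - 242836) = (√2*√(162/(-20)))/(-699175) = (√2*√(162*(-1/20)))*(-1/699175) = (√2*√(-81/10))*(-1/699175) = (√2*(9*I*√10/10))*(-1/699175) = (9*I*√5/5)*(-1/699175) = -9*I*√5/3495875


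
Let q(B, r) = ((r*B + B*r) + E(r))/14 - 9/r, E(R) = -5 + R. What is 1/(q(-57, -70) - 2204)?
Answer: -35/57373 ≈ -0.00061004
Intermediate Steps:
q(B, r) = -5/14 - 9/r + r/14 + B*r/7 (q(B, r) = ((r*B + B*r) + (-5 + r))/14 - 9/r = ((B*r + B*r) + (-5 + r))*(1/14) - 9/r = (2*B*r + (-5 + r))*(1/14) - 9/r = (-5 + r + 2*B*r)*(1/14) - 9/r = (-5/14 + r/14 + B*r/7) - 9/r = -5/14 - 9/r + r/14 + B*r/7)
1/(q(-57, -70) - 2204) = 1/((1/14)*(-126 - 70*(-5 - 70 + 2*(-57)*(-70)))/(-70) - 2204) = 1/((1/14)*(-1/70)*(-126 - 70*(-5 - 70 + 7980)) - 2204) = 1/((1/14)*(-1/70)*(-126 - 70*7905) - 2204) = 1/((1/14)*(-1/70)*(-126 - 553350) - 2204) = 1/((1/14)*(-1/70)*(-553476) - 2204) = 1/(19767/35 - 2204) = 1/(-57373/35) = -35/57373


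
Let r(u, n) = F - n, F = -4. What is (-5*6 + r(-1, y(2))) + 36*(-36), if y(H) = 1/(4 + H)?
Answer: -7981/6 ≈ -1330.2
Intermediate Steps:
r(u, n) = -4 - n
(-5*6 + r(-1, y(2))) + 36*(-36) = (-5*6 + (-4 - 1/(4 + 2))) + 36*(-36) = (-30 + (-4 - 1/6)) - 1296 = (-30 + (-4 - 1*⅙)) - 1296 = (-30 + (-4 - ⅙)) - 1296 = (-30 - 25/6) - 1296 = -205/6 - 1296 = -7981/6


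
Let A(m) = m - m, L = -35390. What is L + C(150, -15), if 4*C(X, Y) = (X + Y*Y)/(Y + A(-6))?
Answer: -141585/4 ≈ -35396.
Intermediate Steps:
A(m) = 0
C(X, Y) = (X + Y²)/(4*Y) (C(X, Y) = ((X + Y*Y)/(Y + 0))/4 = ((X + Y²)/Y)/4 = (X + Y²)/(4*Y))
L + C(150, -15) = -35390 + (¼)*(150 + (-15)²)/(-15) = -35390 + (¼)*(-1/15)*(150 + 225) = -35390 + (¼)*(-1/15)*375 = -35390 - 25/4 = -141585/4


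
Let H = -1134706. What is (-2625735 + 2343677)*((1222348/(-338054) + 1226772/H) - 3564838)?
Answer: 96424685708249982059676/95897975531 ≈ 1.0055e+12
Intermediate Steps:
(-2625735 + 2343677)*((1222348/(-338054) + 1226772/H) - 3564838) = (-2625735 + 2343677)*((1222348/(-338054) + 1226772/(-1134706)) - 3564838) = -282058*((1222348*(-1/338054) + 1226772*(-1/1134706)) - 3564838) = -282058*((-611174/169027 - 613386/567353) - 3564838) = -282058*(-450430197844/95897975531 - 3564838) = -282058*(-341861197726176822/95897975531) = 96424685708249982059676/95897975531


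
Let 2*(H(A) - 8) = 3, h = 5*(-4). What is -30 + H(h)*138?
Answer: 1281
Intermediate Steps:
h = -20
H(A) = 19/2 (H(A) = 8 + (½)*3 = 8 + 3/2 = 19/2)
-30 + H(h)*138 = -30 + (19/2)*138 = -30 + 1311 = 1281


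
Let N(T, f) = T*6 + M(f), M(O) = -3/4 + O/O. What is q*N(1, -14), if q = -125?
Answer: -3125/4 ≈ -781.25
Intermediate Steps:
M(O) = ¼ (M(O) = -3*¼ + 1 = -¾ + 1 = ¼)
N(T, f) = ¼ + 6*T (N(T, f) = T*6 + ¼ = 6*T + ¼ = ¼ + 6*T)
q*N(1, -14) = -125*(¼ + 6*1) = -125*(¼ + 6) = -125*25/4 = -3125/4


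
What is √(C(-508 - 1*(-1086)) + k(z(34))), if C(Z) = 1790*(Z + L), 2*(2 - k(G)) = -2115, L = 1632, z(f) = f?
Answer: √15827838/2 ≈ 1989.2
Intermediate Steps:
k(G) = 2119/2 (k(G) = 2 - ½*(-2115) = 2 + 2115/2 = 2119/2)
C(Z) = 2921280 + 1790*Z (C(Z) = 1790*(Z + 1632) = 1790*(1632 + Z) = 2921280 + 1790*Z)
√(C(-508 - 1*(-1086)) + k(z(34))) = √((2921280 + 1790*(-508 - 1*(-1086))) + 2119/2) = √((2921280 + 1790*(-508 + 1086)) + 2119/2) = √((2921280 + 1790*578) + 2119/2) = √((2921280 + 1034620) + 2119/2) = √(3955900 + 2119/2) = √(7913919/2) = √15827838/2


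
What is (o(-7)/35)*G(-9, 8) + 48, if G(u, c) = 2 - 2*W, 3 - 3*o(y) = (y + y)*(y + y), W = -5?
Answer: 908/35 ≈ 25.943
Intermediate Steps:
o(y) = 1 - 4*y²/3 (o(y) = 1 - (y + y)*(y + y)/3 = 1 - 2*y*2*y/3 = 1 - 4*y²/3)
G(u, c) = 12 (G(u, c) = 2 - 2*(-5) = 2 + 10 = 12)
(o(-7)/35)*G(-9, 8) + 48 = ((1 - 4/3*(-7)²)/35)*12 + 48 = ((1 - 4/3*49)*(1/35))*12 + 48 = ((1 - 196/3)*(1/35))*12 + 48 = -193/3*1/35*12 + 48 = -193/105*12 + 48 = -772/35 + 48 = 908/35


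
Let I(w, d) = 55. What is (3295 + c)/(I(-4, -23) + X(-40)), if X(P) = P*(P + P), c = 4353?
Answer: 7648/3255 ≈ 2.3496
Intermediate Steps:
X(P) = 2*P² (X(P) = P*(2*P) = 2*P²)
(3295 + c)/(I(-4, -23) + X(-40)) = (3295 + 4353)/(55 + 2*(-40)²) = 7648/(55 + 2*1600) = 7648/(55 + 3200) = 7648/3255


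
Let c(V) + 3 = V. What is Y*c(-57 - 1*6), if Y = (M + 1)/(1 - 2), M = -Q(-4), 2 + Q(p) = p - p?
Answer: 198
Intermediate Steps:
Q(p) = -2 (Q(p) = -2 + (p - p) = -2 + 0 = -2)
M = 2 (M = -1*(-2) = 2)
Y = -3 (Y = (2 + 1)/(1 - 2) = 3/(-1) = 3*(-1) = -3)
c(V) = -3 + V
Y*c(-57 - 1*6) = -3*(-3 + (-57 - 1*6)) = -3*(-3 + (-57 - 6)) = -3*(-3 - 63) = -3*(-66) = 198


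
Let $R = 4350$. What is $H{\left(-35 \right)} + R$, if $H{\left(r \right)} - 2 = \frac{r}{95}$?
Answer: $\frac{82681}{19} \approx 4351.6$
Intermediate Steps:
$H{\left(r \right)} = 2 + \frac{r}{95}$
$H{\left(-35 \right)} + R = \left(2 + \frac{1}{95} \left(-35\right)\right) + 4350 = \left(2 - \frac{7}{19}\right) + 4350 = \frac{31}{19} + 4350 = \frac{82681}{19}$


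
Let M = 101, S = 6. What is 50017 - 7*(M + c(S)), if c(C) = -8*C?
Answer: 49646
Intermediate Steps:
50017 - 7*(M + c(S)) = 50017 - 7*(101 - 8*6) = 50017 - 7*(101 - 48) = 50017 - 7*53 = 50017 - 371 = 49646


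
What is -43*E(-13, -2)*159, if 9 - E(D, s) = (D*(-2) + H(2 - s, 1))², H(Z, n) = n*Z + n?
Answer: 6508824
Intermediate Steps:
H(Z, n) = n + Z*n (H(Z, n) = Z*n + n = n + Z*n)
E(D, s) = 9 - (3 - s - 2*D)² (E(D, s) = 9 - (D*(-2) + 1*(1 + (2 - s)))² = 9 - (-2*D + 1*(3 - s))² = 9 - (-2*D + (3 - s))² = 9 - (3 - s - 2*D)²)
-43*E(-13, -2)*159 = -43*(9 - (-3 - 2 + 2*(-13))²)*159 = -43*(9 - (-3 - 2 - 26)²)*159 = -43*(9 - 1*(-31)²)*159 = -43*(9 - 1*961)*159 = -43*(9 - 961)*159 = -43*(-952)*159 = 40936*159 = 6508824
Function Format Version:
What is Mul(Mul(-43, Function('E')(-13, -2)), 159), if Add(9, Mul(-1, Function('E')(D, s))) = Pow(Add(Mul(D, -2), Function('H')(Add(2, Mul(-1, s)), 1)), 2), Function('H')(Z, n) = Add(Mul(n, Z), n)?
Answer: 6508824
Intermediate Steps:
Function('H')(Z, n) = Add(n, Mul(Z, n)) (Function('H')(Z, n) = Add(Mul(Z, n), n) = Add(n, Mul(Z, n)))
Function('E')(D, s) = Add(9, Mul(-1, Pow(Add(3, Mul(-1, s), Mul(-2, D)), 2))) (Function('E')(D, s) = Add(9, Mul(-1, Pow(Add(Mul(D, -2), Mul(1, Add(1, Add(2, Mul(-1, s))))), 2))) = Add(9, Mul(-1, Pow(Add(Mul(-2, D), Mul(1, Add(3, Mul(-1, s)))), 2))) = Add(9, Mul(-1, Pow(Add(Mul(-2, D), Add(3, Mul(-1, s))), 2))) = Add(9, Mul(-1, Pow(Add(3, Mul(-1, s), Mul(-2, D)), 2))))
Mul(Mul(-43, Function('E')(-13, -2)), 159) = Mul(Mul(-43, Add(9, Mul(-1, Pow(Add(-3, -2, Mul(2, -13)), 2)))), 159) = Mul(Mul(-43, Add(9, Mul(-1, Pow(Add(-3, -2, -26), 2)))), 159) = Mul(Mul(-43, Add(9, Mul(-1, Pow(-31, 2)))), 159) = Mul(Mul(-43, Add(9, Mul(-1, 961))), 159) = Mul(Mul(-43, Add(9, -961)), 159) = Mul(Mul(-43, -952), 159) = Mul(40936, 159) = 6508824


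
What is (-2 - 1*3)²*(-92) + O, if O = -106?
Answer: -2406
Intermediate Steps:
(-2 - 1*3)²*(-92) + O = (-2 - 1*3)²*(-92) - 106 = (-2 - 3)²*(-92) - 106 = (-5)²*(-92) - 106 = 25*(-92) - 106 = -2300 - 106 = -2406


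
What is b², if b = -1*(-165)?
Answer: 27225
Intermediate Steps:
b = 165
b² = 165² = 27225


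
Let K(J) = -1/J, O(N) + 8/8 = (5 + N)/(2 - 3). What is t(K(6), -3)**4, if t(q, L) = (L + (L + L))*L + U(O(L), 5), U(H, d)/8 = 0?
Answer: 531441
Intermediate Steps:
O(N) = -6 - N (O(N) = -1 + (5 + N)/(2 - 3) = -1 + (5 + N)/(-1) = -1 + (5 + N)*(-1) = -1 + (-5 - N) = -6 - N)
U(H, d) = 0 (U(H, d) = 8*0 = 0)
t(q, L) = 3*L**2 (t(q, L) = (L + (L + L))*L + 0 = (L + 2*L)*L + 0 = (3*L)*L + 0 = 3*L**2 + 0 = 3*L**2)
t(K(6), -3)**4 = (3*(-3)**2)**4 = (3*9)**4 = 27**4 = 531441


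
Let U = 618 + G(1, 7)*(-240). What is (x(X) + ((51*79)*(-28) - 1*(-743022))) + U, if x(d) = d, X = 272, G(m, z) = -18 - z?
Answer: 637100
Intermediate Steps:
U = 6618 (U = 618 + (-18 - 1*7)*(-240) = 618 + (-18 - 7)*(-240) = 618 - 25*(-240) = 618 + 6000 = 6618)
(x(X) + ((51*79)*(-28) - 1*(-743022))) + U = (272 + ((51*79)*(-28) - 1*(-743022))) + 6618 = (272 + (4029*(-28) + 743022)) + 6618 = (272 + (-112812 + 743022)) + 6618 = (272 + 630210) + 6618 = 630482 + 6618 = 637100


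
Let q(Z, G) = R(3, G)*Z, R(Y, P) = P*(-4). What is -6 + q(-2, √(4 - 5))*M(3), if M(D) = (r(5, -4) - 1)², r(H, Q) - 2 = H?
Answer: -6 + 288*I ≈ -6.0 + 288.0*I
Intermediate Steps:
R(Y, P) = -4*P
r(H, Q) = 2 + H
M(D) = 36 (M(D) = ((2 + 5) - 1)² = (7 - 1)² = 6² = 36)
q(Z, G) = -4*G*Z (q(Z, G) = (-4*G)*Z = -4*G*Z)
-6 + q(-2, √(4 - 5))*M(3) = -6 - 4*√(4 - 5)*(-2)*36 = -6 - 4*√(-1)*(-2)*36 = -6 - 4*I*(-2)*36 = -6 + (8*I)*36 = -6 + 288*I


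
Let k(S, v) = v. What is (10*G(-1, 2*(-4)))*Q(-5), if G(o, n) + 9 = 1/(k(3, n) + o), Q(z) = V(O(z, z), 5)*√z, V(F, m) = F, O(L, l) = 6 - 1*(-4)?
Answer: -8200*I*√5/9 ≈ -2037.3*I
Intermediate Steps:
O(L, l) = 10 (O(L, l) = 6 + 4 = 10)
Q(z) = 10*√z
G(o, n) = -9 + 1/(n + o)
(10*G(-1, 2*(-4)))*Q(-5) = (10*((1 - 18*(-4) - 9*(-1))/(2*(-4) - 1)))*(10*√(-5)) = (10*((1 - 9*(-8) + 9)/(-8 - 1)))*(10*(I*√5)) = (10*((1 + 72 + 9)/(-9)))*(10*I*√5) = (10*(-⅑*82))*(10*I*√5) = (10*(-82/9))*(10*I*√5) = -8200*I*√5/9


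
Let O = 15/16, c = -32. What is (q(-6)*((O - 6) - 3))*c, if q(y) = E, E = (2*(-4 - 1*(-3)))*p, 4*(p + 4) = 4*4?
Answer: 0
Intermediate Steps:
O = 15/16 (O = 15*(1/16) = 15/16 ≈ 0.93750)
p = 0 (p = -4 + (4*4)/4 = -4 + (¼)*16 = -4 + 4 = 0)
E = 0 (E = (2*(-4 - 1*(-3)))*0 = (2*(-4 + 3))*0 = (2*(-1))*0 = -2*0 = 0)
q(y) = 0
(q(-6)*((O - 6) - 3))*c = (0*((15/16 - 6) - 3))*(-32) = (0*(-81/16 - 3))*(-32) = (0*(-129/16))*(-32) = 0*(-32) = 0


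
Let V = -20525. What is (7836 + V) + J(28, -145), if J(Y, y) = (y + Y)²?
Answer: 1000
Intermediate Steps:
J(Y, y) = (Y + y)²
(7836 + V) + J(28, -145) = (7836 - 20525) + (28 - 145)² = -12689 + (-117)² = -12689 + 13689 = 1000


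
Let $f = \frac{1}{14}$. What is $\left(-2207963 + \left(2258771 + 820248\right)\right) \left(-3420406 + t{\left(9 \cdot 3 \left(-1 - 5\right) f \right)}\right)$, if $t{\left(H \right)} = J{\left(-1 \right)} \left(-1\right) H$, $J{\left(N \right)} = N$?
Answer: $- \frac{20855626736688}{7} \approx -2.9794 \cdot 10^{12}$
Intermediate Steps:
$f = \frac{1}{14} \approx 0.071429$
$t{\left(H \right)} = H$ ($t{\left(H \right)} = \left(-1\right) \left(-1\right) H = 1 H = H$)
$\left(-2207963 + \left(2258771 + 820248\right)\right) \left(-3420406 + t{\left(9 \cdot 3 \left(-1 - 5\right) f \right)}\right) = \left(-2207963 + \left(2258771 + 820248\right)\right) \left(-3420406 + 9 \cdot 3 \left(-1 - 5\right) \frac{1}{14}\right) = \left(-2207963 + 3079019\right) \left(-3420406 + 9 \cdot 3 \left(-6\right) \frac{1}{14}\right) = 871056 \left(-3420406 + 9 \left(-18\right) \frac{1}{14}\right) = 871056 \left(-3420406 - \frac{81}{7}\right) = 871056 \left(- \frac{23942923}{7}\right) = - \frac{20855626736688}{7}$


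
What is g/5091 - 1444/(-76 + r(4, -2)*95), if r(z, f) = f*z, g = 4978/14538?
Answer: 703150480/407071269 ≈ 1.7273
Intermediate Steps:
g = 2489/7269 (g = 4978*(1/14538) = 2489/7269 ≈ 0.34241)
g/5091 - 1444/(-76 + r(4, -2)*95) = (2489/7269)/5091 - 1444/(-76 - 2*4*95) = (2489/7269)*(1/5091) - 1444/(-76 - 8*95) = 2489/37006479 - 1444/(-76 - 760) = 2489/37006479 - 1444/(-836) = 2489/37006479 - 1444*(-1/836) = 2489/37006479 + 19/11 = 703150480/407071269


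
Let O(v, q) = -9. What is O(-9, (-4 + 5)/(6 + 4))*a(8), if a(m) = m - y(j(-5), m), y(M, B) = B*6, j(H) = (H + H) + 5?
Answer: 360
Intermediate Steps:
j(H) = 5 + 2*H (j(H) = 2*H + 5 = 5 + 2*H)
y(M, B) = 6*B
a(m) = -5*m (a(m) = m - 6*m = -5*m)
O(-9, (-4 + 5)/(6 + 4))*a(8) = -(-45)*8 = -9*(-40) = 360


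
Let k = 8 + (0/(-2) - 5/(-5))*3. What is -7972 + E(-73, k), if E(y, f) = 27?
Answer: -7945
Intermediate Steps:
k = 11 (k = 8 + (0*(-½) - 5*(-⅕))*3 = 8 + (0 + 1)*3 = 8 + 1*3 = 8 + 3 = 11)
-7972 + E(-73, k) = -7972 + 27 = -7945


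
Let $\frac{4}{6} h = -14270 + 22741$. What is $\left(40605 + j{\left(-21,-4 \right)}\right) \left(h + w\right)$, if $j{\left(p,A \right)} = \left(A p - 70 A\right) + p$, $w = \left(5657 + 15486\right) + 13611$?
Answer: $1943412554$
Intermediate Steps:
$h = \frac{25413}{2}$ ($h = \frac{3 \left(-14270 + 22741\right)}{2} = \frac{3}{2} \cdot 8471 = \frac{25413}{2} \approx 12707.0$)
$w = 34754$ ($w = 21143 + 13611 = 34754$)
$j{\left(p,A \right)} = p - 70 A + A p$ ($j{\left(p,A \right)} = \left(- 70 A + A p\right) + p = p - 70 A + A p$)
$\left(40605 + j{\left(-21,-4 \right)}\right) \left(h + w\right) = \left(40605 - -343\right) \left(\frac{25413}{2} + 34754\right) = \left(40605 + \left(-21 + 280 + 84\right)\right) \frac{94921}{2} = \left(40605 + 343\right) \frac{94921}{2} = 40948 \cdot \frac{94921}{2} = 1943412554$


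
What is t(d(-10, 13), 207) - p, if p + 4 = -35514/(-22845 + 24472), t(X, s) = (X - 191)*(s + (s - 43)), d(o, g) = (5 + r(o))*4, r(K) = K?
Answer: -127321165/1627 ≈ -78255.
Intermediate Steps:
d(o, g) = 20 + 4*o (d(o, g) = (5 + o)*4 = 20 + 4*o)
t(X, s) = (-191 + X)*(-43 + 2*s) (t(X, s) = (-191 + X)*(s + (-43 + s)) = (-191 + X)*(-43 + 2*s))
p = -42022/1627 (p = -4 - 35514/(-22845 + 24472) = -4 - 35514/1627 = -42022/1627 ≈ -25.828)
t(d(-10, 13), 207) - p = (8213 - 382*207 - 43*(20 + 4*(-10)) + 2*(20 + 4*(-10))*207) - 1*(-42022/1627) = (8213 - 79074 - 43*(20 - 40) + 2*(20 - 40)*207) + 42022/1627 = (8213 - 79074 - 43*(-20) + 2*(-20)*207) + 42022/1627 = (8213 - 79074 + 860 - 8280) + 42022/1627 = -78281 + 42022/1627 = -127321165/1627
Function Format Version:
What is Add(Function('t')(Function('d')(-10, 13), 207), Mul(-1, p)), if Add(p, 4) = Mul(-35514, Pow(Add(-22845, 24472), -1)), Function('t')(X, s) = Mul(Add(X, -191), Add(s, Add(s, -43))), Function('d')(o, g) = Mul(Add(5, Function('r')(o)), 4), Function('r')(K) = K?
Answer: Rational(-127321165, 1627) ≈ -78255.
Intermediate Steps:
Function('d')(o, g) = Add(20, Mul(4, o)) (Function('d')(o, g) = Mul(Add(5, o), 4) = Add(20, Mul(4, o)))
Function('t')(X, s) = Mul(Add(-191, X), Add(-43, Mul(2, s))) (Function('t')(X, s) = Mul(Add(-191, X), Add(s, Add(-43, s))) = Mul(Add(-191, X), Add(-43, Mul(2, s))))
p = Rational(-42022, 1627) (p = Add(-4, Mul(-35514, Pow(Add(-22845, 24472), -1))) = Add(-4, Mul(-35514, Pow(1627, -1))) = Add(-4, Mul(-35514, Rational(1, 1627))) = Add(-4, Rational(-35514, 1627)) = Rational(-42022, 1627) ≈ -25.828)
Add(Function('t')(Function('d')(-10, 13), 207), Mul(-1, p)) = Add(Add(8213, Mul(-382, 207), Mul(-43, Add(20, Mul(4, -10))), Mul(2, Add(20, Mul(4, -10)), 207)), Mul(-1, Rational(-42022, 1627))) = Add(Add(8213, -79074, Mul(-43, Add(20, -40)), Mul(2, Add(20, -40), 207)), Rational(42022, 1627)) = Add(Add(8213, -79074, Mul(-43, -20), Mul(2, -20, 207)), Rational(42022, 1627)) = Add(Add(8213, -79074, 860, -8280), Rational(42022, 1627)) = Add(-78281, Rational(42022, 1627)) = Rational(-127321165, 1627)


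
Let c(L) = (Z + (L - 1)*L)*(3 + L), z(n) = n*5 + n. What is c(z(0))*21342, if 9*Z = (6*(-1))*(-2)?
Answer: 85368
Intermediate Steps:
z(n) = 6*n (z(n) = 5*n + n = 6*n)
Z = 4/3 (Z = ((6*(-1))*(-2))/9 = (-6*(-2))/9 = (⅑)*12 = 4/3 ≈ 1.3333)
c(L) = (3 + L)*(4/3 + L*(-1 + L)) (c(L) = (4/3 + (L - 1)*L)*(3 + L) = (4/3 + (-1 + L)*L)*(3 + L) = (4/3 + L*(-1 + L))*(3 + L) = (3 + L)*(4/3 + L*(-1 + L)))
c(z(0))*21342 = (4 + (6*0)³ + 2*(6*0)² - 10*0)*21342 = (4 + 0³ + 2*0² - 5/3*0)*21342 = (4 + 0 + 2*0 + 0)*21342 = (4 + 0 + 0 + 0)*21342 = 4*21342 = 85368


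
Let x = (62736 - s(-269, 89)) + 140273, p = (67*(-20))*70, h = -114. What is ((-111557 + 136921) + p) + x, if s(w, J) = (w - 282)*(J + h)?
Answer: 120798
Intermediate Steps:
p = -93800 (p = -1340*70 = -93800)
s(w, J) = (-282 + w)*(-114 + J) (s(w, J) = (w - 282)*(J - 114) = (-282 + w)*(-114 + J))
x = 189234 (x = (62736 - (32148 - 282*89 - 114*(-269) + 89*(-269))) + 140273 = (62736 - (32148 - 25098 + 30666 - 23941)) + 140273 = (62736 - 1*13775) + 140273 = (62736 - 13775) + 140273 = 48961 + 140273 = 189234)
((-111557 + 136921) + p) + x = ((-111557 + 136921) - 93800) + 189234 = (25364 - 93800) + 189234 = -68436 + 189234 = 120798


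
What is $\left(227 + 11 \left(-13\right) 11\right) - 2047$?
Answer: $-3393$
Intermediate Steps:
$\left(227 + 11 \left(-13\right) 11\right) - 2047 = \left(227 - 1573\right) - 2047 = -1346 - 2047 = -3393$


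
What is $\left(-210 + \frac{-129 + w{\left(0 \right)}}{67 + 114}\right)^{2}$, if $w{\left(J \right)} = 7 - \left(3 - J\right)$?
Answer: $\frac{1454278225}{32761} \approx 44391.0$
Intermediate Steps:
$w{\left(J \right)} = 4 + J$ ($w{\left(J \right)} = 7 + \left(-3 + J\right) = 4 + J$)
$\left(-210 + \frac{-129 + w{\left(0 \right)}}{67 + 114}\right)^{2} = \left(-210 + \frac{-129 + \left(4 + 0\right)}{67 + 114}\right)^{2} = \left(-210 + \frac{-129 + 4}{181}\right)^{2} = \left(-210 - \frac{125}{181}\right)^{2} = \left(- \frac{38135}{181}\right)^{2} = \frac{1454278225}{32761}$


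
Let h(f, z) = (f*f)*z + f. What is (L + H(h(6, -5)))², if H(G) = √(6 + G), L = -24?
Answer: 408 - 96*I*√42 ≈ 408.0 - 622.15*I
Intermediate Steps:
h(f, z) = f + z*f² (h(f, z) = f²*z + f = z*f² + f = f + z*f²)
(L + H(h(6, -5)))² = (-24 + √(6 + 6*(1 + 6*(-5))))² = (-24 + √(6 + 6*(1 - 30)))² = (-24 + √(6 + 6*(-29)))² = (-24 + √(6 - 174))² = (-24 + √(-168))² = (-24 + 2*I*√42)²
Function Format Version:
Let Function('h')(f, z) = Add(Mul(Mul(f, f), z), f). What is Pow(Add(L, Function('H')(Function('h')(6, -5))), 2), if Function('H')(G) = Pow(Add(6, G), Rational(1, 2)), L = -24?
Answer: Add(408, Mul(-96, I, Pow(42, Rational(1, 2)))) ≈ Add(408.00, Mul(-622.15, I))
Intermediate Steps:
Function('h')(f, z) = Add(f, Mul(z, Pow(f, 2))) (Function('h')(f, z) = Add(Mul(Pow(f, 2), z), f) = Add(Mul(z, Pow(f, 2)), f) = Add(f, Mul(z, Pow(f, 2))))
Pow(Add(L, Function('H')(Function('h')(6, -5))), 2) = Pow(Add(-24, Pow(Add(6, Mul(6, Add(1, Mul(6, -5)))), Rational(1, 2))), 2) = Pow(Add(-24, Pow(Add(6, Mul(6, Add(1, -30))), Rational(1, 2))), 2) = Pow(Add(-24, Pow(Add(6, Mul(6, -29)), Rational(1, 2))), 2) = Pow(Add(-24, Pow(Add(6, -174), Rational(1, 2))), 2) = Pow(Add(-24, Pow(-168, Rational(1, 2))), 2) = Pow(Add(-24, Mul(2, I, Pow(42, Rational(1, 2)))), 2)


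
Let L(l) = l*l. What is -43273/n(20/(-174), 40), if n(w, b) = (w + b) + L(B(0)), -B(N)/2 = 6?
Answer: -3764751/15998 ≈ -235.33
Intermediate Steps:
B(N) = -12 (B(N) = -2*6 = -12)
L(l) = l²
n(w, b) = 144 + b + w (n(w, b) = (w + b) + (-12)² = (b + w) + 144 = 144 + b + w)
-43273/n(20/(-174), 40) = -43273/(144 + 40 + 20/(-174)) = -43273/(144 + 40 + 20*(-1/174)) = -43273/(144 + 40 - 10/87) = -43273/15998/87 = -43273*87/15998 = -3764751/15998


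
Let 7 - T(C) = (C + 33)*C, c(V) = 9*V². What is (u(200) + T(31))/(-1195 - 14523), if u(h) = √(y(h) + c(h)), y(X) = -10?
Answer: 1977/15718 - √359990/15718 ≈ 0.087607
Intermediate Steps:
u(h) = √(-10 + 9*h²)
T(C) = 7 - C*(33 + C) (T(C) = 7 - (C + 33)*C = 7 - (33 + C)*C = 7 - C*(33 + C))
(u(200) + T(31))/(-1195 - 14523) = (√(-10 + 9*200²) + (7 - 1*31² - 33*31))/(-1195 - 14523) = (√(-10 + 9*40000) + (7 - 1*961 - 1023))/(-15718) = (√(-10 + 360000) + (7 - 961 - 1023))*(-1/15718) = (√359990 - 1977)*(-1/15718) = (-1977 + √359990)*(-1/15718) = 1977/15718 - √359990/15718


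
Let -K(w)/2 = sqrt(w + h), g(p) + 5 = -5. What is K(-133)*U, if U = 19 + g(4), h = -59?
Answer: -144*I*sqrt(3) ≈ -249.42*I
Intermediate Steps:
g(p) = -10 (g(p) = -5 - 5 = -10)
K(w) = -2*sqrt(-59 + w) (K(w) = -2*sqrt(w - 59) = -2*sqrt(-59 + w))
U = 9 (U = 19 - 10 = 9)
K(-133)*U = -2*sqrt(-59 - 133)*9 = -16*I*sqrt(3)*9 = -144*I*sqrt(3)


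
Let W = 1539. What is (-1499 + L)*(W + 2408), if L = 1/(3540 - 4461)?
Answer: -5449149260/921 ≈ -5.9166e+6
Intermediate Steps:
L = -1/921 (L = 1/(-921) = -1/921 ≈ -0.0010858)
(-1499 + L)*(W + 2408) = (-1499 - 1/921)*(1539 + 2408) = -1380580/921*3947 = -5449149260/921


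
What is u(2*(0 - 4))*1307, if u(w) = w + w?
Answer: -20912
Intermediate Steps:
u(w) = 2*w
u(2*(0 - 4))*1307 = (2*(2*(0 - 4)))*1307 = (2*(2*(-4)))*1307 = (2*(-8))*1307 = -16*1307 = -20912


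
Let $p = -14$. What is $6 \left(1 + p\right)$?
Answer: $-78$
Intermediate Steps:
$6 \left(1 + p\right) = 6 \left(1 - 14\right) = 6 \left(-13\right) = -78$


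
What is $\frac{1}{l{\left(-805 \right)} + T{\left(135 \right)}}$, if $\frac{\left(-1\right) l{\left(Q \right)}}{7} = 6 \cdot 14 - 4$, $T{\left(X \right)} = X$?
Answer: $- \frac{1}{425} \approx -0.0023529$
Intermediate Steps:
$l{\left(Q \right)} = -560$ ($l{\left(Q \right)} = - 7 \left(6 \cdot 14 - 4\right) = - 7 \left(84 - 4\right) = \left(-7\right) 80 = -560$)
$\frac{1}{l{\left(-805 \right)} + T{\left(135 \right)}} = \frac{1}{-560 + 135} = \frac{1}{-425} = - \frac{1}{425}$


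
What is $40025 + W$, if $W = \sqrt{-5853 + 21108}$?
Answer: $40025 + 3 \sqrt{1695} \approx 40149.0$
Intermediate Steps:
$W = 3 \sqrt{1695}$ ($W = \sqrt{15255} = 3 \sqrt{1695} \approx 123.51$)
$40025 + W = 40025 + 3 \sqrt{1695}$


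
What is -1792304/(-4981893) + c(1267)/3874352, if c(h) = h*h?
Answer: 14941394619085/19301607108336 ≈ 0.77410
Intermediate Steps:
c(h) = h**2
-1792304/(-4981893) + c(1267)/3874352 = -1792304/(-4981893) + 1267**2/3874352 = -1792304*(-1/4981893) + 1605289*(1/3874352) = 1792304/4981893 + 1605289/3874352 = 14941394619085/19301607108336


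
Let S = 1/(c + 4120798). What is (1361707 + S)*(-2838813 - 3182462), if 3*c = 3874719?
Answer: -44377178964267514950/5412371 ≈ -8.1992e+12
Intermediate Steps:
c = 1291573 (c = (⅓)*3874719 = 1291573)
S = 1/5412371 (S = 1/(1291573 + 4120798) = 1/5412371 ≈ 1.8476e-7)
(1361707 + S)*(-2838813 - 3182462) = (1361707 + 1/5412371)*(-2838813 - 3182462) = (7370063477298/5412371)*(-6021275) = -44377178964267514950/5412371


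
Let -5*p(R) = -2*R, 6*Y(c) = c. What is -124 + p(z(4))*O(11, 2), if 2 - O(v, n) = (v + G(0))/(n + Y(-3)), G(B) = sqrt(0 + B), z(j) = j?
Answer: -1988/15 ≈ -132.53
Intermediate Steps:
Y(c) = c/6
G(B) = sqrt(B)
O(v, n) = 2 - v/(-1/2 + n) (O(v, n) = 2 - (v + sqrt(0))/(n + (1/6)*(-3)) = 2 - (v + 0)/(n - 1/2) = 2 - v/(-1/2 + n))
p(R) = 2*R/5 (p(R) = -(-2)*R/5 = 2*R/5)
-124 + p(z(4))*O(11, 2) = -124 + ((2/5)*4)*(2*(-1 - 1*11 + 2*2)/(-1 + 2*2)) = -124 + 8*(2*(-1 - 11 + 4)/(-1 + 4))/5 = -124 + 8*(2*(-8)/3)/5 = -124 + 8*(2*(1/3)*(-8))/5 = -124 + (8/5)*(-16/3) = -124 - 128/15 = -1988/15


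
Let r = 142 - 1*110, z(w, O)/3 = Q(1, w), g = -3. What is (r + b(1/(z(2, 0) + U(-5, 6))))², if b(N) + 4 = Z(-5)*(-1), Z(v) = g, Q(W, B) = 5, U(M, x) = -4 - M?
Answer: 961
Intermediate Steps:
z(w, O) = 15 (z(w, O) = 3*5 = 15)
r = 32 (r = 142 - 110 = 32)
Z(v) = -3
b(N) = -1 (b(N) = -4 - 3*(-1) = -4 + 3 = -1)
(r + b(1/(z(2, 0) + U(-5, 6))))² = (32 - 1)² = 31² = 961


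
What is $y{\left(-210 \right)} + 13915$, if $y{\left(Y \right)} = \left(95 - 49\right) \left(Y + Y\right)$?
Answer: $-5405$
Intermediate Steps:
$y{\left(Y \right)} = 92 Y$ ($y{\left(Y \right)} = 46 \cdot 2 Y = 92 Y$)
$y{\left(-210 \right)} + 13915 = 92 \left(-210\right) + 13915 = -19320 + 13915 = -5405$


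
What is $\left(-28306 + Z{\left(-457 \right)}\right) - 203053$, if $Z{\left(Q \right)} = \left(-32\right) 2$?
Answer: $-231423$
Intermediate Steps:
$Z{\left(Q \right)} = -64$
$\left(-28306 + Z{\left(-457 \right)}\right) - 203053 = \left(-28306 - 64\right) - 203053 = -28370 - 203053 = -231423$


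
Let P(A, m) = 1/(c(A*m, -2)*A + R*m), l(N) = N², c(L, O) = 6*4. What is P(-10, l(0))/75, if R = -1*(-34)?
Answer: -1/18000 ≈ -5.5556e-5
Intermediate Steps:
c(L, O) = 24
R = 34
P(A, m) = 1/(24*A + 34*m)
P(-10, l(0))/75 = (1/(2*(12*(-10) + 17*0²)))/75 = (1/(2*(-120 + 17*0)))*(1/75) = (1/(2*(-120 + 0)))*(1/75) = ((½)/(-120))*(1/75) = ((½)*(-1/120))*(1/75) = -1/240*1/75 = -1/18000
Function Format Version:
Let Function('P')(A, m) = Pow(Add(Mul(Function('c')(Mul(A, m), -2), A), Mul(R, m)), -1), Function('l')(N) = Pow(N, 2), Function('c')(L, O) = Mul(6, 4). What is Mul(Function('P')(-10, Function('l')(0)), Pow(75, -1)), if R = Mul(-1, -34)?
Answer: Rational(-1, 18000) ≈ -5.5556e-5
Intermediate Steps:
Function('c')(L, O) = 24
R = 34
Function('P')(A, m) = Pow(Add(Mul(24, A), Mul(34, m)), -1)
Mul(Function('P')(-10, Function('l')(0)), Pow(75, -1)) = Mul(Mul(Rational(1, 2), Pow(Add(Mul(12, -10), Mul(17, Pow(0, 2))), -1)), Pow(75, -1)) = Mul(Mul(Rational(1, 2), Pow(Add(-120, Mul(17, 0)), -1)), Rational(1, 75)) = Mul(Mul(Rational(1, 2), Pow(Add(-120, 0), -1)), Rational(1, 75)) = Mul(Mul(Rational(1, 2), Pow(-120, -1)), Rational(1, 75)) = Mul(Mul(Rational(1, 2), Rational(-1, 120)), Rational(1, 75)) = Mul(Rational(-1, 240), Rational(1, 75)) = Rational(-1, 18000)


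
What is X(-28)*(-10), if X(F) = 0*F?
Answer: 0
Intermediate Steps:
X(F) = 0
X(-28)*(-10) = 0*(-10) = 0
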